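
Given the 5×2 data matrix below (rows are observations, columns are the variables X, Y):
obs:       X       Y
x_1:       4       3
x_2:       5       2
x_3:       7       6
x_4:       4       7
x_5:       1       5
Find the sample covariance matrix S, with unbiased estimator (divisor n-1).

Step 1 — column means:
  mean(X) = (4 + 5 + 7 + 4 + 1) / 5 = 21/5 = 4.2
  mean(Y) = (3 + 2 + 6 + 7 + 5) / 5 = 23/5 = 4.6

Step 2 — sample covariance S[i,j] = (1/(n-1)) · Σ_k (x_{k,i} - mean_i) · (x_{k,j} - mean_j), with n-1 = 4.
  S[X,X] = ((-0.2)·(-0.2) + (0.8)·(0.8) + (2.8)·(2.8) + (-0.2)·(-0.2) + (-3.2)·(-3.2)) / 4 = 18.8/4 = 4.7
  S[X,Y] = ((-0.2)·(-1.6) + (0.8)·(-2.6) + (2.8)·(1.4) + (-0.2)·(2.4) + (-3.2)·(0.4)) / 4 = 0.4/4 = 0.1
  S[Y,Y] = ((-1.6)·(-1.6) + (-2.6)·(-2.6) + (1.4)·(1.4) + (2.4)·(2.4) + (0.4)·(0.4)) / 4 = 17.2/4 = 4.3

S is symmetric (S[j,i] = S[i,j]). Assembling:

S = [[4.7, 0.1],
 [0.1, 4.3]]


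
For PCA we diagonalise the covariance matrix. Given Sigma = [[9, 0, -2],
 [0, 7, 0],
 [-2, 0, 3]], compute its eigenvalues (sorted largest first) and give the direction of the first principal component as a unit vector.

Step 1 — characteristic polynomial p(λ) = det(λI - Sigma) = λ³ - tr·λ² + c_1·λ - det, where tr = trace, c_1 = sum of the principal 2×2 minors, det = det(Sigma):
  tr = 9 + 7 + 3 = 19,
  c_1 = (9·7 - (0)²) + (9·3 - (-2)²) + (7·3 - (0)²) = 63 + 23 + 21 = 107,
  det = 9·(7·3 - (0)²) - (0)·((0)·3 - (0)·(-2)) + (-2)·((0)·(0) - 7·(-2)) = 9·(21) - (0)·(0) + (-2)·(14) = 161.
  So p(λ) = λ³ - 19λ² + 107λ - 161.
Step 2 — look for an integer root (rational root theorem: any rational root is an integer divisor of 161). Testing λ = 7:
  p(7) = 343 - 931 + 749 - 161 = 0  ✓
  Dividing out (λ - 7): p(λ) = (λ - 7)(λ² - 12λ + 23).
Step 3 — remaining eigenvalues from the quadratic λ² - 12λ + 23 = 0:
  Δ = 12² - 4·23 = 144 - 92 = 52,  λ = (12 ± √52)/2 = (12 ± 7.2111)/2 ≈ 9.6056 or 2.3944.
  Sorted: λ_1 = 9.6056,  λ_2 = 7,  λ_3 = 2.3944  (check: sum = 19 = tr ✓).

Step 4 — unit eigenvector for λ_1 ≈ 9.6056: v spans the null space of (Sigma - λ_1 I), whose rows are
  r_1 = (-0.6056, 0, -2),  r_2 = (0, -2.6056, 0),  r_3 = (-2, 0, -6.6056).
  v is orthogonal to every row, so take v ∝ r_1 × r_2 = ((0)·(0) - (-2)·(-2.6056), (-2)·(0) - (-0.6056)·(0), (-0.6056)·(-2.6056) - (0)·(0)) ≈ (-5.2111, 0, 1.5778).
  Rescale (multiply by -1 so the first nonzero entry is positive): u = (5.2111, 0, -1.5778).
  ||u|| = √((5.2111)² + (0)² + (-1.5778)²) = √(29.645) ≈ 5.4447,  v_1 = u/||u|| ≈ (0.9571, 0, -0.2898) (||v_1|| = 1).

λ_1 = 9.6056,  λ_2 = 7,  λ_3 = 2.3944;  v_1 ≈ (0.9571, 0, -0.2898)


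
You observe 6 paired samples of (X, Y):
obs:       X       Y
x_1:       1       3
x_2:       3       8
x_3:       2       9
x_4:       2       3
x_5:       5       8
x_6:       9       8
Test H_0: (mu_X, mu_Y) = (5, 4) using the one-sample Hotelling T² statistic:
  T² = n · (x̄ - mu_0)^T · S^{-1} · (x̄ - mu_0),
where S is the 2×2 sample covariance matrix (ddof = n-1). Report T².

Step 1 — sample mean vector:
  mean(X) = (1 + 3 + 2 + 2 + 5 + 9) / 6 = 22/6 = 3.6667
  mean(Y) = (3 + 8 + 9 + 3 + 8 + 8) / 6 = 39/6 = 6.5
  x̄ = (3.6667, 6.5),  deviation x̄ - mu_0 = (3.6667, 6.5) - (5, 4) = (-1.3333, 2.5).

Step 2 — sample covariance matrix, S[i,j] = (1/(n-1)) · Σ_k (x_{k,i} - mean_i) · (x_{k,j} - mean_j), divisor n-1 = 5:
  S[X,X] = ((-2.6667)·(-2.6667) + (-0.6667)·(-0.6667) + (-1.6667)·(-1.6667) + (-1.6667)·(-1.6667) + (1.3333)·(1.3333) + (5.3333)·(5.3333)) / 5 = 43.3333/5 = 8.6667
  S[X,Y] = ((-2.6667)·(-3.5) + (-0.6667)·(1.5) + (-1.6667)·(2.5) + (-1.6667)·(-3.5) + (1.3333)·(1.5) + (5.3333)·(1.5)) / 5 = 20/5 = 4
  S[Y,Y] = ((-3.5)·(-3.5) + (1.5)·(1.5) + (2.5)·(2.5) + (-3.5)·(-3.5) + (1.5)·(1.5) + (1.5)·(1.5)) / 5 = 37.5/5 = 7.5
  S = [[8.6667, 4],
 [4, 7.5]].

Step 3 — invert S. det(S) = 8.6667·7.5 - (4)² = 49.
  S^{-1} = (1/det) · [[d, -b], [-b, a]] = [[0.1531, -0.0816],
 [-0.0816, 0.1769]].

Step 4 — quadratic form (x̄ - mu_0)^T · S^{-1} · (x̄ - mu_0):
  S^{-1} · (x̄ - mu_0) = (-0.4082, 0.551),
  (x̄ - mu_0)^T · [...] = (-1.3333)·(-0.4082) + (2.5)·(0.551) = 1.9218.

Step 5 — scale by n: T² = 6 · 1.9218 = 11.5306.

T² ≈ 11.5306


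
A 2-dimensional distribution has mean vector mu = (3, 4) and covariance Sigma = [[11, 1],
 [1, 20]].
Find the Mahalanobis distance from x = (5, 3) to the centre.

Step 1 — centre the observation: (x - mu) = (2, -1).

Step 2 — invert Sigma. det(Sigma) = 11·20 - (1)² = 219.
  Sigma^{-1} = (1/det) · [[d, -b], [-b, a]] = [[0.0913, -0.0046],
 [-0.0046, 0.0502]].

Step 3 — form the quadratic (x - mu)^T · Sigma^{-1} · (x - mu):
  Sigma^{-1} · (x - mu) = (0.1872, -0.0594).
  (x - mu)^T · [Sigma^{-1} · (x - mu)] = (2)·(0.1872) + (-1)·(-0.0594) = 0.4338.

Step 4 — take square root: d = √(0.4338) ≈ 0.6586.

d(x, mu) = √(0.4338) ≈ 0.6586


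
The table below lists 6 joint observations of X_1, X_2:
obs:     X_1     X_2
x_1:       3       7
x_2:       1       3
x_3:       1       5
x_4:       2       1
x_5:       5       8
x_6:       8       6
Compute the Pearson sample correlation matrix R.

Step 1 — column means:
  mean(X_1) = (3 + 1 + 1 + 2 + 5 + 8) / 6 = 20/6 = 3.3333
  mean(X_2) = (7 + 3 + 5 + 1 + 8 + 6) / 6 = 30/6 = 5

Step 2 — sample variances and covariances s[i,j] = (1/(n-1)) · Σ_k (x_{k,i} - mean_i) · (x_{k,j} - mean_j), with n-1 = 5:
  s[X_1,X_1] = ((-0.3333)·(-0.3333) + (-2.3333)·(-2.3333) + (-2.3333)·(-2.3333) + (-1.3333)·(-1.3333) + (1.6667)·(1.6667) + (4.6667)·(4.6667)) / 5 = 37.3333/5 = 7.4667
  s[X_1,X_2] = ((-0.3333)·(2) + (-2.3333)·(-2) + (-2.3333)·(0) + (-1.3333)·(-4) + (1.6667)·(3) + (4.6667)·(1)) / 5 = 19/5 = 3.8
  s[X_2,X_2] = ((2)·(2) + (-2)·(-2) + (0)·(0) + (-4)·(-4) + (3)·(3) + (1)·(1)) / 5 = 34/5 = 6.8
  Sample standard deviations s_i = √(s[i,i]):
  s(X_1) = √(7.4667) = 2.7325
  s(X_2) = √(6.8) = 2.6077

Step 3 — r_{ij} = s_{ij} / (s_i · s_j):
  r[X_1,X_1] = 1 (diagonal).
  r[X_1,X_2] = 3.8 / (2.7325 · 2.6077) = 3.8 / 7.1255 = 0.5333
  r[X_2,X_2] = 1 (diagonal).

R is symmetric with unit diagonal. Assembling:

R = [[1, 0.5333],
 [0.5333, 1]]


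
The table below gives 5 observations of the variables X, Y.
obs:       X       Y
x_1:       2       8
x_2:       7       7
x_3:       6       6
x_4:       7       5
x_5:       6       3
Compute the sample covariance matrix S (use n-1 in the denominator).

Step 1 — column means:
  mean(X) = (2 + 7 + 6 + 7 + 6) / 5 = 28/5 = 5.6
  mean(Y) = (8 + 7 + 6 + 5 + 3) / 5 = 29/5 = 5.8

Step 2 — sample covariance S[i,j] = (1/(n-1)) · Σ_k (x_{k,i} - mean_i) · (x_{k,j} - mean_j), with n-1 = 4.
  S[X,X] = ((-3.6)·(-3.6) + (1.4)·(1.4) + (0.4)·(0.4) + (1.4)·(1.4) + (0.4)·(0.4)) / 4 = 17.2/4 = 4.3
  S[X,Y] = ((-3.6)·(2.2) + (1.4)·(1.2) + (0.4)·(0.2) + (1.4)·(-0.8) + (0.4)·(-2.8)) / 4 = -8.4/4 = -2.1
  S[Y,Y] = ((2.2)·(2.2) + (1.2)·(1.2) + (0.2)·(0.2) + (-0.8)·(-0.8) + (-2.8)·(-2.8)) / 4 = 14.8/4 = 3.7

S is symmetric (S[j,i] = S[i,j]). Assembling:

S = [[4.3, -2.1],
 [-2.1, 3.7]]


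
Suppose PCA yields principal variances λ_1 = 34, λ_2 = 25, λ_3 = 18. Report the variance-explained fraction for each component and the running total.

Step 1 — total variance = trace(Sigma) = Σ λ_i = 34 + 25 + 18 = 77.

Step 2 — fraction explained by component i = λ_i / Σ λ:
  PC1: 34/77 = 0.4416
  PC2: 25/77 = 0.3247
  PC3: 18/77 = 0.2338

Step 3 — cumulative fraction after k components = (λ_1 + ... + λ_k) / Σ λ:
  k = 1: 34/77 = 0.4416
  k = 2: (34 + 25)/77 = 59/77 = 0.7662
  k = 3: (34 + 25 + 18)/77 = 77/77 = 1

Summary (fraction, with percent):

explained: PC1 0.4416 (44.16%), PC2 0.3247 (32.47%), PC3 0.2338 (23.38%);  cumulative: 0.4416, 0.7662, 1


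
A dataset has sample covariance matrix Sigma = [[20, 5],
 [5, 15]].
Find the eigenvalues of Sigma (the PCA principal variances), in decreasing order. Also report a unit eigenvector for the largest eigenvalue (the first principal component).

Step 1 — characteristic polynomial of 2×2 Sigma:
  det(Sigma - λI) = λ² - trace · λ + det = 0.
  trace = 20 + 15 = 35, det = 20·15 - (5)² = 275.
Step 2 — discriminant:
  Δ = trace² - 4·det = 1225 - 1100 = 125.
Step 3 — eigenvalues:
  λ = (trace ± √Δ)/2 = (35 ± 11.1803)/2,
  λ_1 = 23.0902,  λ_2 = 11.9098.

Step 4 — unit eigenvector for λ_1: solve (Sigma - λ_1 I)v = 0. First row:
  (20 - 23.0902)·v_x + (5)·v_y = 0, i.e. (-3.0902)·v_x + (5)·v_y = 0,
  so v ∝ (b, λ_1 - a) = (5, 3.0902) = u.
  ||u|| = √((5)² + (3.0902)²) = √(34.5492) ≈ 5.8779,
  v_1 = u/||u|| ≈ (0.8507, 0.5257) (||v_1|| = 1).

λ_1 = 23.0902,  λ_2 = 11.9098;  v_1 ≈ (0.8507, 0.5257)


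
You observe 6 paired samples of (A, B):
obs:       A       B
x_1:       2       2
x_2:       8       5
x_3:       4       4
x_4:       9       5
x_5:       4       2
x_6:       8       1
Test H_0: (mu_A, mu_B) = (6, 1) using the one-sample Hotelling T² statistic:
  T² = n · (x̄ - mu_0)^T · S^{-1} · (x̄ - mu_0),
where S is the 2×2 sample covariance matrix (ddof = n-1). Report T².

Step 1 — sample mean vector:
  mean(A) = (2 + 8 + 4 + 9 + 4 + 8) / 6 = 35/6 = 5.8333
  mean(B) = (2 + 5 + 4 + 5 + 2 + 1) / 6 = 19/6 = 3.1667
  x̄ = (5.8333, 3.1667),  deviation x̄ - mu_0 = (5.8333, 3.1667) - (6, 1) = (-0.1667, 2.1667).

Step 2 — sample covariance matrix, S[i,j] = (1/(n-1)) · Σ_k (x_{k,i} - mean_i) · (x_{k,j} - mean_j), divisor n-1 = 5:
  S[A,A] = ((-3.8333)·(-3.8333) + (2.1667)·(2.1667) + (-1.8333)·(-1.8333) + (3.1667)·(3.1667) + (-1.8333)·(-1.8333) + (2.1667)·(2.1667)) / 5 = 40.8333/5 = 8.1667
  S[A,B] = ((-3.8333)·(-1.1667) + (2.1667)·(1.8333) + (-1.8333)·(0.8333) + (3.1667)·(1.8333) + (-1.8333)·(-1.1667) + (2.1667)·(-2.1667)) / 5 = 10.1667/5 = 2.0333
  S[B,B] = ((-1.1667)·(-1.1667) + (1.8333)·(1.8333) + (0.8333)·(0.8333) + (1.8333)·(1.8333) + (-1.1667)·(-1.1667) + (-2.1667)·(-2.1667)) / 5 = 14.8333/5 = 2.9667
  S = [[8.1667, 2.0333],
 [2.0333, 2.9667]].

Step 3 — invert S. det(S) = 8.1667·2.9667 - (2.0333)² = 20.0933.
  S^{-1} = (1/det) · [[d, -b], [-b, a]] = [[0.1476, -0.1012],
 [-0.1012, 0.4064]].

Step 4 — quadratic form (x̄ - mu_0)^T · S^{-1} · (x̄ - mu_0):
  S^{-1} · (x̄ - mu_0) = (-0.2439, 0.8975),
  (x̄ - mu_0)^T · [...] = (-0.1667)·(-0.2439) + (2.1667)·(0.8975) = 1.9852.

Step 5 — scale by n: T² = 6 · 1.9852 = 11.9111.

T² ≈ 11.9111


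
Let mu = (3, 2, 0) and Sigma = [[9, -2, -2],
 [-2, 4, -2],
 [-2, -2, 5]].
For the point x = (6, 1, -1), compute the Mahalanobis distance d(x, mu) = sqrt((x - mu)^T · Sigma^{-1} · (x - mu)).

Step 1 — centre the observation: (x - mu) = (3, -1, -1).

Step 2 — invert Sigma (cofactor / det for 3×3, or solve directly):
  Sigma^{-1} = [[0.1739, 0.1522, 0.1304],
 [0.1522, 0.4457, 0.2391],
 [0.1304, 0.2391, 0.3478]].

Step 3 — form the quadratic (x - mu)^T · Sigma^{-1} · (x - mu):
  Sigma^{-1} · (x - mu) = (0.2391, -0.2283, -0.1957).
  (x - mu)^T · [Sigma^{-1} · (x - mu)] = (3)·(0.2391) + (-1)·(-0.2283) + (-1)·(-0.1957) = 1.1413.

Step 4 — take square root: d = √(1.1413) ≈ 1.0683.

d(x, mu) = √(1.1413) ≈ 1.0683


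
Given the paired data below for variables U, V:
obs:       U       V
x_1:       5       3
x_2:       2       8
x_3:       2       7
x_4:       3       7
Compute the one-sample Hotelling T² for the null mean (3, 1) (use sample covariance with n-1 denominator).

Step 1 — sample mean vector:
  mean(U) = (5 + 2 + 2 + 3) / 4 = 12/4 = 3
  mean(V) = (3 + 8 + 7 + 7) / 4 = 25/4 = 6.25
  x̄ = (3, 6.25),  deviation x̄ - mu_0 = (3, 6.25) - (3, 1) = (0, 5.25).

Step 2 — sample covariance matrix, S[i,j] = (1/(n-1)) · Σ_k (x_{k,i} - mean_i) · (x_{k,j} - mean_j), divisor n-1 = 3:
  S[U,U] = ((2)·(2) + (-1)·(-1) + (-1)·(-1) + (0)·(0)) / 3 = 6/3 = 2
  S[U,V] = ((2)·(-3.25) + (-1)·(1.75) + (-1)·(0.75) + (0)·(0.75)) / 3 = -9/3 = -3
  S[V,V] = ((-3.25)·(-3.25) + (1.75)·(1.75) + (0.75)·(0.75) + (0.75)·(0.75)) / 3 = 14.75/3 = 4.9167
  S = [[2, -3],
 [-3, 4.9167]].

Step 3 — invert S. det(S) = 2·4.9167 - (-3)² = 0.8333.
  S^{-1} = (1/det) · [[d, -b], [-b, a]] = [[5.9, 3.6],
 [3.6, 2.4]].

Step 4 — quadratic form (x̄ - mu_0)^T · S^{-1} · (x̄ - mu_0):
  S^{-1} · (x̄ - mu_0) = (18.9, 12.6),
  (x̄ - mu_0)^T · [...] = (0)·(18.9) + (5.25)·(12.6) = 66.15.

Step 5 — scale by n: T² = 4 · 66.15 = 264.6.

T² ≈ 264.6


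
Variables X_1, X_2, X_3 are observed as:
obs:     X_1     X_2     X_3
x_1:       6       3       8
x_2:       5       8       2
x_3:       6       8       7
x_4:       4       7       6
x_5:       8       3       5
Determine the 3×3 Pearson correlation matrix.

Step 1 — column means:
  mean(X_1) = (6 + 5 + 6 + 4 + 8) / 5 = 29/5 = 5.8
  mean(X_2) = (3 + 8 + 8 + 7 + 3) / 5 = 29/5 = 5.8
  mean(X_3) = (8 + 2 + 7 + 6 + 5) / 5 = 28/5 = 5.6

Step 2 — sample variances and covariances s[i,j] = (1/(n-1)) · Σ_k (x_{k,i} - mean_i) · (x_{k,j} - mean_j), with n-1 = 4:
  s[X_1,X_1] = ((0.2)·(0.2) + (-0.8)·(-0.8) + (0.2)·(0.2) + (-1.8)·(-1.8) + (2.2)·(2.2)) / 4 = 8.8/4 = 2.2
  s[X_1,X_2] = ((0.2)·(-2.8) + (-0.8)·(2.2) + (0.2)·(2.2) + (-1.8)·(1.2) + (2.2)·(-2.8)) / 4 = -10.2/4 = -2.55
  s[X_1,X_3] = ((0.2)·(2.4) + (-0.8)·(-3.6) + (0.2)·(1.4) + (-1.8)·(0.4) + (2.2)·(-0.6)) / 4 = 1.6/4 = 0.4
  s[X_2,X_2] = ((-2.8)·(-2.8) + (2.2)·(2.2) + (2.2)·(2.2) + (1.2)·(1.2) + (-2.8)·(-2.8)) / 4 = 26.8/4 = 6.7
  s[X_2,X_3] = ((-2.8)·(2.4) + (2.2)·(-3.6) + (2.2)·(1.4) + (1.2)·(0.4) + (-2.8)·(-0.6)) / 4 = -9.4/4 = -2.35
  s[X_3,X_3] = ((2.4)·(2.4) + (-3.6)·(-3.6) + (1.4)·(1.4) + (0.4)·(0.4) + (-0.6)·(-0.6)) / 4 = 21.2/4 = 5.3
  Sample standard deviations s_i = √(s[i,i]):
  s(X_1) = √(2.2) = 1.4832
  s(X_2) = √(6.7) = 2.5884
  s(X_3) = √(5.3) = 2.3022

Step 3 — r_{ij} = s_{ij} / (s_i · s_j):
  r[X_1,X_1] = 1 (diagonal).
  r[X_1,X_2] = -2.55 / (1.4832 · 2.5884) = -2.55 / 3.8393 = -0.6642
  r[X_1,X_3] = 0.4 / (1.4832 · 2.3022) = 0.4 / 3.4147 = 0.1171
  r[X_2,X_2] = 1 (diagonal).
  r[X_2,X_3] = -2.35 / (2.5884 · 2.3022) = -2.35 / 5.959 = -0.3944
  r[X_3,X_3] = 1 (diagonal).

R is symmetric with unit diagonal. Assembling:

R = [[1, -0.6642, 0.1171],
 [-0.6642, 1, -0.3944],
 [0.1171, -0.3944, 1]]


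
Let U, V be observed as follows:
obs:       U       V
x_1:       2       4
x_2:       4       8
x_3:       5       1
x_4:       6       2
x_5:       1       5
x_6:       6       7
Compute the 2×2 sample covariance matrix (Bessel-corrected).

Step 1 — column means:
  mean(U) = (2 + 4 + 5 + 6 + 1 + 6) / 6 = 24/6 = 4
  mean(V) = (4 + 8 + 1 + 2 + 5 + 7) / 6 = 27/6 = 4.5

Step 2 — sample covariance S[i,j] = (1/(n-1)) · Σ_k (x_{k,i} - mean_i) · (x_{k,j} - mean_j), with n-1 = 5.
  S[U,U] = ((-2)·(-2) + (0)·(0) + (1)·(1) + (2)·(2) + (-3)·(-3) + (2)·(2)) / 5 = 22/5 = 4.4
  S[U,V] = ((-2)·(-0.5) + (0)·(3.5) + (1)·(-3.5) + (2)·(-2.5) + (-3)·(0.5) + (2)·(2.5)) / 5 = -4/5 = -0.8
  S[V,V] = ((-0.5)·(-0.5) + (3.5)·(3.5) + (-3.5)·(-3.5) + (-2.5)·(-2.5) + (0.5)·(0.5) + (2.5)·(2.5)) / 5 = 37.5/5 = 7.5

S is symmetric (S[j,i] = S[i,j]). Assembling:

S = [[4.4, -0.8],
 [-0.8, 7.5]]


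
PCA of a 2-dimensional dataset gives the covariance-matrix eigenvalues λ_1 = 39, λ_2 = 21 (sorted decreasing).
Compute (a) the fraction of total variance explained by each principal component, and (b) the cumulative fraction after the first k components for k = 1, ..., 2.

Step 1 — total variance = trace(Sigma) = Σ λ_i = 39 + 21 = 60.

Step 2 — fraction explained by component i = λ_i / Σ λ:
  PC1: 39/60 = 0.65
  PC2: 21/60 = 0.35

Step 3 — cumulative fraction after k components = (λ_1 + ... + λ_k) / Σ λ:
  k = 1: 39/60 = 0.65
  k = 2: (39 + 21)/60 = 60/60 = 1

Summary (fraction, with percent):

explained: PC1 0.65 (65%), PC2 0.35 (35%);  cumulative: 0.65, 1


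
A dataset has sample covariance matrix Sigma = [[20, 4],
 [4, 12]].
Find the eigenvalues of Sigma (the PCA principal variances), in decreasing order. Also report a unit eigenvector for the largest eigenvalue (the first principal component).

Step 1 — characteristic polynomial of 2×2 Sigma:
  det(Sigma - λI) = λ² - trace · λ + det = 0.
  trace = 20 + 12 = 32, det = 20·12 - (4)² = 224.
Step 2 — discriminant:
  Δ = trace² - 4·det = 1024 - 896 = 128.
Step 3 — eigenvalues:
  λ = (trace ± √Δ)/2 = (32 ± 11.3137)/2,
  λ_1 = 21.6569,  λ_2 = 10.3431.

Step 4 — unit eigenvector for λ_1: solve (Sigma - λ_1 I)v = 0. First row:
  (20 - 21.6569)·v_x + (4)·v_y = 0, i.e. (-1.6569)·v_x + (4)·v_y = 0,
  so v ∝ (b, λ_1 - a) = (4, 1.6569) = u.
  ||u|| = √((4)² + (1.6569)²) = √(18.7452) ≈ 4.3296,
  v_1 = u/||u|| ≈ (0.9239, 0.3827) (||v_1|| = 1).

λ_1 = 21.6569,  λ_2 = 10.3431;  v_1 ≈ (0.9239, 0.3827)


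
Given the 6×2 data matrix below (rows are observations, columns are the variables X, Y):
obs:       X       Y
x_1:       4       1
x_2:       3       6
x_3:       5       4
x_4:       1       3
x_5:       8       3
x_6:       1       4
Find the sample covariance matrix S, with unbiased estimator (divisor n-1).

Step 1 — column means:
  mean(X) = (4 + 3 + 5 + 1 + 8 + 1) / 6 = 22/6 = 3.6667
  mean(Y) = (1 + 6 + 4 + 3 + 3 + 4) / 6 = 21/6 = 3.5

Step 2 — sample covariance S[i,j] = (1/(n-1)) · Σ_k (x_{k,i} - mean_i) · (x_{k,j} - mean_j), with n-1 = 5.
  S[X,X] = ((0.3333)·(0.3333) + (-0.6667)·(-0.6667) + (1.3333)·(1.3333) + (-2.6667)·(-2.6667) + (4.3333)·(4.3333) + (-2.6667)·(-2.6667)) / 5 = 35.3333/5 = 7.0667
  S[X,Y] = ((0.3333)·(-2.5) + (-0.6667)·(2.5) + (1.3333)·(0.5) + (-2.6667)·(-0.5) + (4.3333)·(-0.5) + (-2.6667)·(0.5)) / 5 = -4/5 = -0.8
  S[Y,Y] = ((-2.5)·(-2.5) + (2.5)·(2.5) + (0.5)·(0.5) + (-0.5)·(-0.5) + (-0.5)·(-0.5) + (0.5)·(0.5)) / 5 = 13.5/5 = 2.7

S is symmetric (S[j,i] = S[i,j]). Assembling:

S = [[7.0667, -0.8],
 [-0.8, 2.7]]


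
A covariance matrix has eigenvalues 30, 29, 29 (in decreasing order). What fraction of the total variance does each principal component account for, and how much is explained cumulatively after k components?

Step 1 — total variance = trace(Sigma) = Σ λ_i = 30 + 29 + 29 = 88.

Step 2 — fraction explained by component i = λ_i / Σ λ:
  PC1: 30/88 = 0.3409
  PC2: 29/88 = 0.3295
  PC3: 29/88 = 0.3295

Step 3 — cumulative fraction after k components = (λ_1 + ... + λ_k) / Σ λ:
  k = 1: 30/88 = 0.3409
  k = 2: (30 + 29)/88 = 59/88 = 0.6705
  k = 3: (30 + 29 + 29)/88 = 88/88 = 1

Summary (fraction, with percent):

explained: PC1 0.3409 (34.09%), PC2 0.3295 (32.95%), PC3 0.3295 (32.95%);  cumulative: 0.3409, 0.6705, 1


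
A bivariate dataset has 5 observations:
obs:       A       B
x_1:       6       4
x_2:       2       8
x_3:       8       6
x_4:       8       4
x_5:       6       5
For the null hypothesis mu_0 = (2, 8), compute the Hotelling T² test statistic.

Step 1 — sample mean vector:
  mean(A) = (6 + 2 + 8 + 8 + 6) / 5 = 30/5 = 6
  mean(B) = (4 + 8 + 6 + 4 + 5) / 5 = 27/5 = 5.4
  x̄ = (6, 5.4),  deviation x̄ - mu_0 = (6, 5.4) - (2, 8) = (4, -2.6).

Step 2 — sample covariance matrix, S[i,j] = (1/(n-1)) · Σ_k (x_{k,i} - mean_i) · (x_{k,j} - mean_j), divisor n-1 = 4:
  S[A,A] = ((0)·(0) + (-4)·(-4) + (2)·(2) + (2)·(2) + (0)·(0)) / 4 = 24/4 = 6
  S[A,B] = ((0)·(-1.4) + (-4)·(2.6) + (2)·(0.6) + (2)·(-1.4) + (0)·(-0.4)) / 4 = -12/4 = -3
  S[B,B] = ((-1.4)·(-1.4) + (2.6)·(2.6) + (0.6)·(0.6) + (-1.4)·(-1.4) + (-0.4)·(-0.4)) / 4 = 11.2/4 = 2.8
  S = [[6, -3],
 [-3, 2.8]].

Step 3 — invert S. det(S) = 6·2.8 - (-3)² = 7.8.
  S^{-1} = (1/det) · [[d, -b], [-b, a]] = [[0.359, 0.3846],
 [0.3846, 0.7692]].

Step 4 — quadratic form (x̄ - mu_0)^T · S^{-1} · (x̄ - mu_0):
  S^{-1} · (x̄ - mu_0) = (0.4359, -0.4615),
  (x̄ - mu_0)^T · [...] = (4)·(0.4359) + (-2.6)·(-0.4615) = 2.9436.

Step 5 — scale by n: T² = 5 · 2.9436 = 14.7179.

T² ≈ 14.7179


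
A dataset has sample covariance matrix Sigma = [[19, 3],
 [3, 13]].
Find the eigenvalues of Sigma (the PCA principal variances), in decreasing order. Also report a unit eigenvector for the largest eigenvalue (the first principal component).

Step 1 — characteristic polynomial of 2×2 Sigma:
  det(Sigma - λI) = λ² - trace · λ + det = 0.
  trace = 19 + 13 = 32, det = 19·13 - (3)² = 238.
Step 2 — discriminant:
  Δ = trace² - 4·det = 1024 - 952 = 72.
Step 3 — eigenvalues:
  λ = (trace ± √Δ)/2 = (32 ± 8.4853)/2,
  λ_1 = 20.2426,  λ_2 = 11.7574.

Step 4 — unit eigenvector for λ_1: solve (Sigma - λ_1 I)v = 0. First row:
  (19 - 20.2426)·v_x + (3)·v_y = 0, i.e. (-1.2426)·v_x + (3)·v_y = 0,
  so v ∝ (b, λ_1 - a) = (3, 1.2426) = u.
  ||u|| = √((3)² + (1.2426)²) = √(10.5442) ≈ 3.2472,
  v_1 = u/||u|| ≈ (0.9239, 0.3827) (||v_1|| = 1).

λ_1 = 20.2426,  λ_2 = 11.7574;  v_1 ≈ (0.9239, 0.3827)


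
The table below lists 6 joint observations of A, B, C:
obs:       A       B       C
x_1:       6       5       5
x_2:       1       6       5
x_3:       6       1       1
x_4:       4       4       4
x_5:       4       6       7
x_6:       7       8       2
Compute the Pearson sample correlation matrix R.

Step 1 — column means:
  mean(A) = (6 + 1 + 6 + 4 + 4 + 7) / 6 = 28/6 = 4.6667
  mean(B) = (5 + 6 + 1 + 4 + 6 + 8) / 6 = 30/6 = 5
  mean(C) = (5 + 5 + 1 + 4 + 7 + 2) / 6 = 24/6 = 4

Step 2 — sample variances and covariances s[i,j] = (1/(n-1)) · Σ_k (x_{k,i} - mean_i) · (x_{k,j} - mean_j), with n-1 = 5:
  s[A,A] = ((1.3333)·(1.3333) + (-3.6667)·(-3.6667) + (1.3333)·(1.3333) + (-0.6667)·(-0.6667) + (-0.6667)·(-0.6667) + (2.3333)·(2.3333)) / 5 = 23.3333/5 = 4.6667
  s[A,B] = ((1.3333)·(0) + (-3.6667)·(1) + (1.3333)·(-4) + (-0.6667)·(-1) + (-0.6667)·(1) + (2.3333)·(3)) / 5 = -2/5 = -0.4
  s[A,C] = ((1.3333)·(1) + (-3.6667)·(1) + (1.3333)·(-3) + (-0.6667)·(0) + (-0.6667)·(3) + (2.3333)·(-2)) / 5 = -13/5 = -2.6
  s[B,B] = ((0)·(0) + (1)·(1) + (-4)·(-4) + (-1)·(-1) + (1)·(1) + (3)·(3)) / 5 = 28/5 = 5.6
  s[B,C] = ((0)·(1) + (1)·(1) + (-4)·(-3) + (-1)·(0) + (1)·(3) + (3)·(-2)) / 5 = 10/5 = 2
  s[C,C] = ((1)·(1) + (1)·(1) + (-3)·(-3) + (0)·(0) + (3)·(3) + (-2)·(-2)) / 5 = 24/5 = 4.8
  Sample standard deviations s_i = √(s[i,i]):
  s(A) = √(4.6667) = 2.1602
  s(B) = √(5.6) = 2.3664
  s(C) = √(4.8) = 2.1909

Step 3 — r_{ij} = s_{ij} / (s_i · s_j):
  r[A,A] = 1 (diagonal).
  r[A,B] = -0.4 / (2.1602 · 2.3664) = -0.4 / 5.1121 = -0.0782
  r[A,C] = -2.6 / (2.1602 · 2.1909) = -2.6 / 4.7329 = -0.5494
  r[B,B] = 1 (diagonal).
  r[B,C] = 2 / (2.3664 · 2.1909) = 2 / 5.1846 = 0.3858
  r[C,C] = 1 (diagonal).

R is symmetric with unit diagonal. Assembling:

R = [[1, -0.0782, -0.5494],
 [-0.0782, 1, 0.3858],
 [-0.5494, 0.3858, 1]]


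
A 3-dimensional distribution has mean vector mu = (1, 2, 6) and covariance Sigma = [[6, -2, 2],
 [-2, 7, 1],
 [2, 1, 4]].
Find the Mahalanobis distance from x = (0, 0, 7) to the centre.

Step 1 — centre the observation: (x - mu) = (-1, -2, 1).

Step 2 — invert Sigma (cofactor / det for 3×3, or solve directly):
  Sigma^{-1} = [[0.2455, 0.0909, -0.1455],
 [0.0909, 0.1818, -0.0909],
 [-0.1455, -0.0909, 0.3455]].

Step 3 — form the quadratic (x - mu)^T · Sigma^{-1} · (x - mu):
  Sigma^{-1} · (x - mu) = (-0.5727, -0.5455, 0.6727).
  (x - mu)^T · [Sigma^{-1} · (x - mu)] = (-1)·(-0.5727) + (-2)·(-0.5455) + (1)·(0.6727) = 2.3364.

Step 4 — take square root: d = √(2.3364) ≈ 1.5285.

d(x, mu) = √(2.3364) ≈ 1.5285


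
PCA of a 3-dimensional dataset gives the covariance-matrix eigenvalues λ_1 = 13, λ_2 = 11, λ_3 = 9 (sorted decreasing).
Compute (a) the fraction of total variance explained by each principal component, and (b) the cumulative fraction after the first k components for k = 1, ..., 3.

Step 1 — total variance = trace(Sigma) = Σ λ_i = 13 + 11 + 9 = 33.

Step 2 — fraction explained by component i = λ_i / Σ λ:
  PC1: 13/33 = 0.3939
  PC2: 11/33 = 0.3333
  PC3: 9/33 = 0.2727

Step 3 — cumulative fraction after k components = (λ_1 + ... + λ_k) / Σ λ:
  k = 1: 13/33 = 0.3939
  k = 2: (13 + 11)/33 = 24/33 = 0.7273
  k = 3: (13 + 11 + 9)/33 = 33/33 = 1

Summary (fraction, with percent):

explained: PC1 0.3939 (39.39%), PC2 0.3333 (33.33%), PC3 0.2727 (27.27%);  cumulative: 0.3939, 0.7273, 1


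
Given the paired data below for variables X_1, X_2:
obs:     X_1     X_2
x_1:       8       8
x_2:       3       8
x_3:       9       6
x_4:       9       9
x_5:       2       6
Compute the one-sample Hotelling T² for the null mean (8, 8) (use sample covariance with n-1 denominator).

Step 1 — sample mean vector:
  mean(X_1) = (8 + 3 + 9 + 9 + 2) / 5 = 31/5 = 6.2
  mean(X_2) = (8 + 8 + 6 + 9 + 6) / 5 = 37/5 = 7.4
  x̄ = (6.2, 7.4),  deviation x̄ - mu_0 = (6.2, 7.4) - (8, 8) = (-1.8, -0.6).

Step 2 — sample covariance matrix, S[i,j] = (1/(n-1)) · Σ_k (x_{k,i} - mean_i) · (x_{k,j} - mean_j), divisor n-1 = 4:
  S[X_1,X_1] = ((1.8)·(1.8) + (-3.2)·(-3.2) + (2.8)·(2.8) + (2.8)·(2.8) + (-4.2)·(-4.2)) / 4 = 46.8/4 = 11.7
  S[X_1,X_2] = ((1.8)·(0.6) + (-3.2)·(0.6) + (2.8)·(-1.4) + (2.8)·(1.6) + (-4.2)·(-1.4)) / 4 = 5.6/4 = 1.4
  S[X_2,X_2] = ((0.6)·(0.6) + (0.6)·(0.6) + (-1.4)·(-1.4) + (1.6)·(1.6) + (-1.4)·(-1.4)) / 4 = 7.2/4 = 1.8
  S = [[11.7, 1.4],
 [1.4, 1.8]].

Step 3 — invert S. det(S) = 11.7·1.8 - (1.4)² = 19.1.
  S^{-1} = (1/det) · [[d, -b], [-b, a]] = [[0.0942, -0.0733],
 [-0.0733, 0.6126]].

Step 4 — quadratic form (x̄ - mu_0)^T · S^{-1} · (x̄ - mu_0):
  S^{-1} · (x̄ - mu_0) = (-0.1257, -0.2356),
  (x̄ - mu_0)^T · [...] = (-1.8)·(-0.1257) + (-0.6)·(-0.2356) = 0.3675.

Step 5 — scale by n: T² = 5 · 0.3675 = 1.8377.

T² ≈ 1.8377


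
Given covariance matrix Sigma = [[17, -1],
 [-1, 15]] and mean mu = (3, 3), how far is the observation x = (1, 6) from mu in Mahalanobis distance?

Step 1 — centre the observation: (x - mu) = (-2, 3).

Step 2 — invert Sigma. det(Sigma) = 17·15 - (-1)² = 254.
  Sigma^{-1} = (1/det) · [[d, -b], [-b, a]] = [[0.0591, 0.0039],
 [0.0039, 0.0669]].

Step 3 — form the quadratic (x - mu)^T · Sigma^{-1} · (x - mu):
  Sigma^{-1} · (x - mu) = (-0.1063, 0.1929).
  (x - mu)^T · [Sigma^{-1} · (x - mu)] = (-2)·(-0.1063) + (3)·(0.1929) = 0.7913.

Step 4 — take square root: d = √(0.7913) ≈ 0.8896.

d(x, mu) = √(0.7913) ≈ 0.8896


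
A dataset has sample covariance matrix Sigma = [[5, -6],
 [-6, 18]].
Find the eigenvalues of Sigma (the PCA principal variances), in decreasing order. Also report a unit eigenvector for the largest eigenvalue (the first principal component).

Step 1 — characteristic polynomial of 2×2 Sigma:
  det(Sigma - λI) = λ² - trace · λ + det = 0.
  trace = 5 + 18 = 23, det = 5·18 - (-6)² = 54.
Step 2 — discriminant:
  Δ = trace² - 4·det = 529 - 216 = 313.
Step 3 — eigenvalues:
  λ = (trace ± √Δ)/2 = (23 ± 17.6918)/2,
  λ_1 = 20.3459,  λ_2 = 2.6541.

Step 4 — unit eigenvector for λ_1: solve (Sigma - λ_1 I)v = 0. First row:
  (5 - 20.3459)·v_x + (-6)·v_y = 0, i.e. (-15.3459)·v_x + (-6)·v_y = 0,
  so v ∝ (b, λ_1 - a) = (-6, 15.3459); multiply by -1 so the first entry is positive: u = (6, -15.3459).
  ||u|| = √((6)² + (-15.3459)²) = √(271.4967) ≈ 16.4772,
  v_1 = u/||u|| ≈ (0.3641, -0.9313) (||v_1|| = 1).

λ_1 = 20.3459,  λ_2 = 2.6541;  v_1 ≈ (0.3641, -0.9313)


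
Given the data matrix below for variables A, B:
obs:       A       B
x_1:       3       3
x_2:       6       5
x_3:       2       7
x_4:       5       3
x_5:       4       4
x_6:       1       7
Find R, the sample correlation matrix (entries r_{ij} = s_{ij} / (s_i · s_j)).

Step 1 — column means:
  mean(A) = (3 + 6 + 2 + 5 + 4 + 1) / 6 = 21/6 = 3.5
  mean(B) = (3 + 5 + 7 + 3 + 4 + 7) / 6 = 29/6 = 4.8333

Step 2 — sample variances and covariances s[i,j] = (1/(n-1)) · Σ_k (x_{k,i} - mean_i) · (x_{k,j} - mean_j), with n-1 = 5:
  s[A,A] = ((-0.5)·(-0.5) + (2.5)·(2.5) + (-1.5)·(-1.5) + (1.5)·(1.5) + (0.5)·(0.5) + (-2.5)·(-2.5)) / 5 = 17.5/5 = 3.5
  s[A,B] = ((-0.5)·(-1.8333) + (2.5)·(0.1667) + (-1.5)·(2.1667) + (1.5)·(-1.8333) + (0.5)·(-0.8333) + (-2.5)·(2.1667)) / 5 = -10.5/5 = -2.1
  s[B,B] = ((-1.8333)·(-1.8333) + (0.1667)·(0.1667) + (2.1667)·(2.1667) + (-1.8333)·(-1.8333) + (-0.8333)·(-0.8333) + (2.1667)·(2.1667)) / 5 = 16.8333/5 = 3.3667
  Sample standard deviations s_i = √(s[i,i]):
  s(A) = √(3.5) = 1.8708
  s(B) = √(3.3667) = 1.8348

Step 3 — r_{ij} = s_{ij} / (s_i · s_j):
  r[A,A] = 1 (diagonal).
  r[A,B] = -2.1 / (1.8708 · 1.8348) = -2.1 / 3.4327 = -0.6118
  r[B,B] = 1 (diagonal).

R is symmetric with unit diagonal. Assembling:

R = [[1, -0.6118],
 [-0.6118, 1]]


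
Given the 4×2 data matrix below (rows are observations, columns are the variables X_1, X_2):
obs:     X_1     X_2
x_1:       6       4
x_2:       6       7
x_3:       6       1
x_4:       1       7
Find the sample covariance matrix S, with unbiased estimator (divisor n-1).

Step 1 — column means:
  mean(X_1) = (6 + 6 + 6 + 1) / 4 = 19/4 = 4.75
  mean(X_2) = (4 + 7 + 1 + 7) / 4 = 19/4 = 4.75

Step 2 — sample covariance S[i,j] = (1/(n-1)) · Σ_k (x_{k,i} - mean_i) · (x_{k,j} - mean_j), with n-1 = 3.
  S[X_1,X_1] = ((1.25)·(1.25) + (1.25)·(1.25) + (1.25)·(1.25) + (-3.75)·(-3.75)) / 3 = 18.75/3 = 6.25
  S[X_1,X_2] = ((1.25)·(-0.75) + (1.25)·(2.25) + (1.25)·(-3.75) + (-3.75)·(2.25)) / 3 = -11.25/3 = -3.75
  S[X_2,X_2] = ((-0.75)·(-0.75) + (2.25)·(2.25) + (-3.75)·(-3.75) + (2.25)·(2.25)) / 3 = 24.75/3 = 8.25

S is symmetric (S[j,i] = S[i,j]). Assembling:

S = [[6.25, -3.75],
 [-3.75, 8.25]]


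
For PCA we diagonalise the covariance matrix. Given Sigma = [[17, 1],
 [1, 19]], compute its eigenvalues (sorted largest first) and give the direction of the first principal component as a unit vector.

Step 1 — characteristic polynomial of 2×2 Sigma:
  det(Sigma - λI) = λ² - trace · λ + det = 0.
  trace = 17 + 19 = 36, det = 17·19 - (1)² = 322.
Step 2 — discriminant:
  Δ = trace² - 4·det = 1296 - 1288 = 8.
Step 3 — eigenvalues:
  λ = (trace ± √Δ)/2 = (36 ± 2.8284)/2,
  λ_1 = 19.4142,  λ_2 = 16.5858.

Step 4 — unit eigenvector for λ_1: solve (Sigma - λ_1 I)v = 0. First row:
  (17 - 19.4142)·v_x + (1)·v_y = 0, i.e. (-2.4142)·v_x + (1)·v_y = 0,
  so v ∝ (b, λ_1 - a) = (1, 2.4142) = u.
  ||u|| = √((1)² + (2.4142)²) = √(6.8284) ≈ 2.6131,
  v_1 = u/||u|| ≈ (0.3827, 0.9239) (||v_1|| = 1).

λ_1 = 19.4142,  λ_2 = 16.5858;  v_1 ≈ (0.3827, 0.9239)


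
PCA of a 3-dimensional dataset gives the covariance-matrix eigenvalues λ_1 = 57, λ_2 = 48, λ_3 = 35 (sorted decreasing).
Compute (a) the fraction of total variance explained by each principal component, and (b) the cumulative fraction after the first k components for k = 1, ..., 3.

Step 1 — total variance = trace(Sigma) = Σ λ_i = 57 + 48 + 35 = 140.

Step 2 — fraction explained by component i = λ_i / Σ λ:
  PC1: 57/140 = 0.4071
  PC2: 48/140 = 0.3429
  PC3: 35/140 = 0.25

Step 3 — cumulative fraction after k components = (λ_1 + ... + λ_k) / Σ λ:
  k = 1: 57/140 = 0.4071
  k = 2: (57 + 48)/140 = 105/140 = 0.75
  k = 3: (57 + 48 + 35)/140 = 140/140 = 1

Summary (fraction, with percent):

explained: PC1 0.4071 (40.71%), PC2 0.3429 (34.29%), PC3 0.25 (25%);  cumulative: 0.4071, 0.75, 1


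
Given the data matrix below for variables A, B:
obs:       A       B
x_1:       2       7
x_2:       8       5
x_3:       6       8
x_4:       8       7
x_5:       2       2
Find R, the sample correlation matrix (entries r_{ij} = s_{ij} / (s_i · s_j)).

Step 1 — column means:
  mean(A) = (2 + 8 + 6 + 8 + 2) / 5 = 26/5 = 5.2
  mean(B) = (7 + 5 + 8 + 7 + 2) / 5 = 29/5 = 5.8

Step 2 — sample variances and covariances s[i,j] = (1/(n-1)) · Σ_k (x_{k,i} - mean_i) · (x_{k,j} - mean_j), with n-1 = 4:
  s[A,A] = ((-3.2)·(-3.2) + (2.8)·(2.8) + (0.8)·(0.8) + (2.8)·(2.8) + (-3.2)·(-3.2)) / 4 = 36.8/4 = 9.2
  s[A,B] = ((-3.2)·(1.2) + (2.8)·(-0.8) + (0.8)·(2.2) + (2.8)·(1.2) + (-3.2)·(-3.8)) / 4 = 11.2/4 = 2.8
  s[B,B] = ((1.2)·(1.2) + (-0.8)·(-0.8) + (2.2)·(2.2) + (1.2)·(1.2) + (-3.8)·(-3.8)) / 4 = 22.8/4 = 5.7
  Sample standard deviations s_i = √(s[i,i]):
  s(A) = √(9.2) = 3.0332
  s(B) = √(5.7) = 2.3875

Step 3 — r_{ij} = s_{ij} / (s_i · s_j):
  r[A,A] = 1 (diagonal).
  r[A,B] = 2.8 / (3.0332 · 2.3875) = 2.8 / 7.2415 = 0.3867
  r[B,B] = 1 (diagonal).

R is symmetric with unit diagonal. Assembling:

R = [[1, 0.3867],
 [0.3867, 1]]


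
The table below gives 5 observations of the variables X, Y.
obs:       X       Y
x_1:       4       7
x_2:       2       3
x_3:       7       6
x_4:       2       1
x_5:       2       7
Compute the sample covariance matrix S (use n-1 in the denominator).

Step 1 — column means:
  mean(X) = (4 + 2 + 7 + 2 + 2) / 5 = 17/5 = 3.4
  mean(Y) = (7 + 3 + 6 + 1 + 7) / 5 = 24/5 = 4.8

Step 2 — sample covariance S[i,j] = (1/(n-1)) · Σ_k (x_{k,i} - mean_i) · (x_{k,j} - mean_j), with n-1 = 4.
  S[X,X] = ((0.6)·(0.6) + (-1.4)·(-1.4) + (3.6)·(3.6) + (-1.4)·(-1.4) + (-1.4)·(-1.4)) / 4 = 19.2/4 = 4.8
  S[X,Y] = ((0.6)·(2.2) + (-1.4)·(-1.8) + (3.6)·(1.2) + (-1.4)·(-3.8) + (-1.4)·(2.2)) / 4 = 10.4/4 = 2.6
  S[Y,Y] = ((2.2)·(2.2) + (-1.8)·(-1.8) + (1.2)·(1.2) + (-3.8)·(-3.8) + (2.2)·(2.2)) / 4 = 28.8/4 = 7.2

S is symmetric (S[j,i] = S[i,j]). Assembling:

S = [[4.8, 2.6],
 [2.6, 7.2]]


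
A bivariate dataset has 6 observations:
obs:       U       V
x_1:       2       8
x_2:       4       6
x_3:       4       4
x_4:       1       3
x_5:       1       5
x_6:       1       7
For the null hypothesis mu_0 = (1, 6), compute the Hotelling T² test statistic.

Step 1 — sample mean vector:
  mean(U) = (2 + 4 + 4 + 1 + 1 + 1) / 6 = 13/6 = 2.1667
  mean(V) = (8 + 6 + 4 + 3 + 5 + 7) / 6 = 33/6 = 5.5
  x̄ = (2.1667, 5.5),  deviation x̄ - mu_0 = (2.1667, 5.5) - (1, 6) = (1.1667, -0.5).

Step 2 — sample covariance matrix, S[i,j] = (1/(n-1)) · Σ_k (x_{k,i} - mean_i) · (x_{k,j} - mean_j), divisor n-1 = 5:
  S[U,U] = ((-0.1667)·(-0.1667) + (1.8333)·(1.8333) + (1.8333)·(1.8333) + (-1.1667)·(-1.1667) + (-1.1667)·(-1.1667) + (-1.1667)·(-1.1667)) / 5 = 10.8333/5 = 2.1667
  S[U,V] = ((-0.1667)·(2.5) + (1.8333)·(0.5) + (1.8333)·(-1.5) + (-1.1667)·(-2.5) + (-1.1667)·(-0.5) + (-1.1667)·(1.5)) / 5 = -0.5/5 = -0.1
  S[V,V] = ((2.5)·(2.5) + (0.5)·(0.5) + (-1.5)·(-1.5) + (-2.5)·(-2.5) + (-0.5)·(-0.5) + (1.5)·(1.5)) / 5 = 17.5/5 = 3.5
  S = [[2.1667, -0.1],
 [-0.1, 3.5]].

Step 3 — invert S. det(S) = 2.1667·3.5 - (-0.1)² = 7.5733.
  S^{-1} = (1/det) · [[d, -b], [-b, a]] = [[0.4621, 0.0132],
 [0.0132, 0.2861]].

Step 4 — quadratic form (x̄ - mu_0)^T · S^{-1} · (x̄ - mu_0):
  S^{-1} · (x̄ - mu_0) = (0.5326, -0.1276),
  (x̄ - mu_0)^T · [...] = (1.1667)·(0.5326) + (-0.5)·(-0.1276) = 0.6852.

Step 5 — scale by n: T² = 6 · 0.6852 = 4.1109.

T² ≈ 4.1109


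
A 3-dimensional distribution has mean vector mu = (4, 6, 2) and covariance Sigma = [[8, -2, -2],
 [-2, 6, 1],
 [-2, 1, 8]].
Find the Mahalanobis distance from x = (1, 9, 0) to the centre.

Step 1 — centre the observation: (x - mu) = (-3, 3, -2).

Step 2 — invert Sigma (cofactor / det for 3×3, or solve directly):
  Sigma^{-1} = [[0.1433, 0.0427, 0.0305],
 [0.0427, 0.1829, -0.0122],
 [0.0305, -0.0122, 0.1341]].

Step 3 — form the quadratic (x - mu)^T · Sigma^{-1} · (x - mu):
  Sigma^{-1} · (x - mu) = (-0.3628, 0.4451, -0.3963).
  (x - mu)^T · [Sigma^{-1} · (x - mu)] = (-3)·(-0.3628) + (3)·(0.4451) + (-2)·(-0.3963) = 3.2165.

Step 4 — take square root: d = √(3.2165) ≈ 1.7935.

d(x, mu) = √(3.2165) ≈ 1.7935


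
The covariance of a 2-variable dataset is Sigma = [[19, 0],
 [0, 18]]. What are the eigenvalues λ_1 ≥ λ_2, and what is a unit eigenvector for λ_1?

Step 1 — characteristic polynomial of 2×2 Sigma:
  det(Sigma - λI) = λ² - trace · λ + det = 0.
  trace = 19 + 18 = 37, det = 19·18 - (0)² = 342.
Step 2 — discriminant:
  Δ = trace² - 4·det = 1369 - 1368 = 1.
Step 3 — eigenvalues:
  λ = (trace ± √Δ)/2 = (37 ± 1)/2,
  λ_1 = 19,  λ_2 = 18.

Step 4 — unit eigenvector for λ_1: Sigma is diagonal, so its eigenvectors are the coordinate axes. λ_1 = 19 is the diagonal entry on the first coordinate axis, hence
  v_1 = (1, 0) (||v_1|| = 1).

λ_1 = 19,  λ_2 = 18;  v_1 ≈ (1, 0)


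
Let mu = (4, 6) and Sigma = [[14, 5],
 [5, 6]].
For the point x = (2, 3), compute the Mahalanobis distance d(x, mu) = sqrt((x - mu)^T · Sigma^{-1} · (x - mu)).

Step 1 — centre the observation: (x - mu) = (-2, -3).

Step 2 — invert Sigma. det(Sigma) = 14·6 - (5)² = 59.
  Sigma^{-1} = (1/det) · [[d, -b], [-b, a]] = [[0.1017, -0.0847],
 [-0.0847, 0.2373]].

Step 3 — form the quadratic (x - mu)^T · Sigma^{-1} · (x - mu):
  Sigma^{-1} · (x - mu) = (0.0508, -0.5424).
  (x - mu)^T · [Sigma^{-1} · (x - mu)] = (-2)·(0.0508) + (-3)·(-0.5424) = 1.5254.

Step 4 — take square root: d = √(1.5254) ≈ 1.2351.

d(x, mu) = √(1.5254) ≈ 1.2351


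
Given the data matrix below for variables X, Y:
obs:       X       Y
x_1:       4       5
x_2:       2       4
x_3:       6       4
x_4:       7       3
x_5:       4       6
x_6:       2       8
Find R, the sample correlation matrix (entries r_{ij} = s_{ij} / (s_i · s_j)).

Step 1 — column means:
  mean(X) = (4 + 2 + 6 + 7 + 4 + 2) / 6 = 25/6 = 4.1667
  mean(Y) = (5 + 4 + 4 + 3 + 6 + 8) / 6 = 30/6 = 5

Step 2 — sample variances and covariances s[i,j] = (1/(n-1)) · Σ_k (x_{k,i} - mean_i) · (x_{k,j} - mean_j), with n-1 = 5:
  s[X,X] = ((-0.1667)·(-0.1667) + (-2.1667)·(-2.1667) + (1.8333)·(1.8333) + (2.8333)·(2.8333) + (-0.1667)·(-0.1667) + (-2.1667)·(-2.1667)) / 5 = 20.8333/5 = 4.1667
  s[X,Y] = ((-0.1667)·(0) + (-2.1667)·(-1) + (1.8333)·(-1) + (2.8333)·(-2) + (-0.1667)·(1) + (-2.1667)·(3)) / 5 = -12/5 = -2.4
  s[Y,Y] = ((0)·(0) + (-1)·(-1) + (-1)·(-1) + (-2)·(-2) + (1)·(1) + (3)·(3)) / 5 = 16/5 = 3.2
  Sample standard deviations s_i = √(s[i,i]):
  s(X) = √(4.1667) = 2.0412
  s(Y) = √(3.2) = 1.7889

Step 3 — r_{ij} = s_{ij} / (s_i · s_j):
  r[X,X] = 1 (diagonal).
  r[X,Y] = -2.4 / (2.0412 · 1.7889) = -2.4 / 3.6515 = -0.6573
  r[Y,Y] = 1 (diagonal).

R is symmetric with unit diagonal. Assembling:

R = [[1, -0.6573],
 [-0.6573, 1]]


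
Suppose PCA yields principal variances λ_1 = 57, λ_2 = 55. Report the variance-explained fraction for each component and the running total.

Step 1 — total variance = trace(Sigma) = Σ λ_i = 57 + 55 = 112.

Step 2 — fraction explained by component i = λ_i / Σ λ:
  PC1: 57/112 = 0.5089
  PC2: 55/112 = 0.4911

Step 3 — cumulative fraction after k components = (λ_1 + ... + λ_k) / Σ λ:
  k = 1: 57/112 = 0.5089
  k = 2: (57 + 55)/112 = 112/112 = 1

Summary (fraction, with percent):

explained: PC1 0.5089 (50.89%), PC2 0.4911 (49.11%);  cumulative: 0.5089, 1


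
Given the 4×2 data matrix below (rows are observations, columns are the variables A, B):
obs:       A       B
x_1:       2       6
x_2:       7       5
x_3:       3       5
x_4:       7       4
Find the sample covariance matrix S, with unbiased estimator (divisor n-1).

Step 1 — column means:
  mean(A) = (2 + 7 + 3 + 7) / 4 = 19/4 = 4.75
  mean(B) = (6 + 5 + 5 + 4) / 4 = 20/4 = 5

Step 2 — sample covariance S[i,j] = (1/(n-1)) · Σ_k (x_{k,i} - mean_i) · (x_{k,j} - mean_j), with n-1 = 3.
  S[A,A] = ((-2.75)·(-2.75) + (2.25)·(2.25) + (-1.75)·(-1.75) + (2.25)·(2.25)) / 3 = 20.75/3 = 6.9167
  S[A,B] = ((-2.75)·(1) + (2.25)·(0) + (-1.75)·(0) + (2.25)·(-1)) / 3 = -5/3 = -1.6667
  S[B,B] = ((1)·(1) + (0)·(0) + (0)·(0) + (-1)·(-1)) / 3 = 2/3 = 0.6667

S is symmetric (S[j,i] = S[i,j]). Assembling:

S = [[6.9167, -1.6667],
 [-1.6667, 0.6667]]


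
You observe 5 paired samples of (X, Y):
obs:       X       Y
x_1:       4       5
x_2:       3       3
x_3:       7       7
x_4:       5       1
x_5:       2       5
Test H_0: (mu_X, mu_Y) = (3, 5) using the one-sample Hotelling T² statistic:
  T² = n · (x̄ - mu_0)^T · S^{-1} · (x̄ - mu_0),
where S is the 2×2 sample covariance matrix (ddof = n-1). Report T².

Step 1 — sample mean vector:
  mean(X) = (4 + 3 + 7 + 5 + 2) / 5 = 21/5 = 4.2
  mean(Y) = (5 + 3 + 7 + 1 + 5) / 5 = 21/5 = 4.2
  x̄ = (4.2, 4.2),  deviation x̄ - mu_0 = (4.2, 4.2) - (3, 5) = (1.2, -0.8).

Step 2 — sample covariance matrix, S[i,j] = (1/(n-1)) · Σ_k (x_{k,i} - mean_i) · (x_{k,j} - mean_j), divisor n-1 = 4:
  S[X,X] = ((-0.2)·(-0.2) + (-1.2)·(-1.2) + (2.8)·(2.8) + (0.8)·(0.8) + (-2.2)·(-2.2)) / 4 = 14.8/4 = 3.7
  S[X,Y] = ((-0.2)·(0.8) + (-1.2)·(-1.2) + (2.8)·(2.8) + (0.8)·(-3.2) + (-2.2)·(0.8)) / 4 = 4.8/4 = 1.2
  S[Y,Y] = ((0.8)·(0.8) + (-1.2)·(-1.2) + (2.8)·(2.8) + (-3.2)·(-3.2) + (0.8)·(0.8)) / 4 = 20.8/4 = 5.2
  S = [[3.7, 1.2],
 [1.2, 5.2]].

Step 3 — invert S. det(S) = 3.7·5.2 - (1.2)² = 17.8.
  S^{-1} = (1/det) · [[d, -b], [-b, a]] = [[0.2921, -0.0674],
 [-0.0674, 0.2079]].

Step 4 — quadratic form (x̄ - mu_0)^T · S^{-1} · (x̄ - mu_0):
  S^{-1} · (x̄ - mu_0) = (0.4045, -0.2472),
  (x̄ - mu_0)^T · [...] = (1.2)·(0.4045) + (-0.8)·(-0.2472) = 0.6831.

Step 5 — scale by n: T² = 5 · 0.6831 = 3.4157.

T² ≈ 3.4157
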